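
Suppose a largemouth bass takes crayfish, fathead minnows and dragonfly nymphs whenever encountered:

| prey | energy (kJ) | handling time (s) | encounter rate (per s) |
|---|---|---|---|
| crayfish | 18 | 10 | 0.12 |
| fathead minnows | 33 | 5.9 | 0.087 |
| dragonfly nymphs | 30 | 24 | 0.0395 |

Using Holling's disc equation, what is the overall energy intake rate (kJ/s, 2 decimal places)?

Energy encountered per unit search time: 0.12×18 + 0.087×33 + 0.0395×30 = 6.216 kJ/s.
Handling time per unit search time: 0.12×10 + 0.087×5.9 + 0.0395×24 = 2.661.
Rate = 6.216/(1 + 2.661) = 1.698 kJ/s.

1.70 kJ/s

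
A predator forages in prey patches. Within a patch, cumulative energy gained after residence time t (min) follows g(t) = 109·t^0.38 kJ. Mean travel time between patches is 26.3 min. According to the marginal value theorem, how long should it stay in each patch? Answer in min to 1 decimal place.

By the marginal value theorem, leave when the instantaneous gain rate g'(t) equals the habitat-wide average g(t)/(T + t).
g'(t) = 0.38·109·t^-0.62. Setting 0.38·109·t^-0.62 = 109·t^0.38/(26.3+t) gives 0.38(26.3+t) = t, so 0.62·t = 0.38×26.3.
t* = 0.38×26.3/0.62 = 16.12 min.

16.1 min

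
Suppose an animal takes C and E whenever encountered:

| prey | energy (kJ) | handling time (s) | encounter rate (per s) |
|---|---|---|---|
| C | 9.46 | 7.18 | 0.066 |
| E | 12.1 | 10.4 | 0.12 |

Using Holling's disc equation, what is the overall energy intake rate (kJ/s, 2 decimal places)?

R = Σλ_iE_i / (1 + Σλ_ih_i)
Numerator: 0.066×9.46 + 0.12×12.1 = 2.076
Denominator: 1 + 0.066×7.18 + 0.12×10.4 = 2.722
R = 2.076/2.722 = 0.7628 kJ/s

0.76 kJ/s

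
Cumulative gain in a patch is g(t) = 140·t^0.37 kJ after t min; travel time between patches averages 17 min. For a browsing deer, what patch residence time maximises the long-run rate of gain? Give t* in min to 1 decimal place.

10.0 min

Maximise g(t)/(T+t): set derivative to zero → g'(t)(T+t) = g(t).
g'(t) = 0.37·140·t^-0.63. Setting 0.37·140·t^-0.63 = 140·t^0.37/(17+t) gives 0.37(17+t) = t, so 0.63·t = 0.37×17.
t* = 0.37×17/0.63 = 9.984 min.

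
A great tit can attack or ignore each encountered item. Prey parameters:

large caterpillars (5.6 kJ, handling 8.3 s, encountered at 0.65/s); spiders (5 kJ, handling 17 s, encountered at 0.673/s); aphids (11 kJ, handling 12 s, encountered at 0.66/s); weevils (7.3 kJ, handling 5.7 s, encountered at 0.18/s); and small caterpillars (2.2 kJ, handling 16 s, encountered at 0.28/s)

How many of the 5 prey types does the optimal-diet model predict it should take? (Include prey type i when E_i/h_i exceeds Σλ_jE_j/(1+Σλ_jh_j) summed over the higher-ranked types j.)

2

Rank by E/h (kJ/s): weevils 1.28, aphids 0.917, large caterpillars 0.675, spiders 0.294, small caterpillars 0.138. Include each in turn until the next type's E/h falls below the running intake rate.
Rate on top 1: 0.6486. aphids: 0.917 > 0.6486 → include.
Rate on top 2: 0.8621. large caterpillars: 0.675 < 0.8621 → exclude; stop.
Optimal diet: weevils, aphids — 2 of 5 types.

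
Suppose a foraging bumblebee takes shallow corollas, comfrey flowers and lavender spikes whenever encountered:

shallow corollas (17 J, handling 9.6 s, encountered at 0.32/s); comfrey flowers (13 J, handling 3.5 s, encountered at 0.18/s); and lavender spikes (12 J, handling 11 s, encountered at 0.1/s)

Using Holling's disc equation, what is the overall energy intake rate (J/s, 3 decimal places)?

Energy encountered per unit search time: 0.32×17 + 0.18×13 + 0.1×12 = 8.98 J/s.
Handling time per unit search time: 0.32×9.6 + 0.18×3.5 + 0.1×11 = 4.802.
Rate = 8.98/(1 + 4.802) = 1.548 J/s.

1.548 J/s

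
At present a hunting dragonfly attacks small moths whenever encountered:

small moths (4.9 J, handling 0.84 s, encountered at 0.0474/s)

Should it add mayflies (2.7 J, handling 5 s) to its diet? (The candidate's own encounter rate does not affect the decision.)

Current rate: (0.0474×4.9)/(1 + 0.0474×0.84) = 0.2234 J/s.
Profitability of mayflies: 2.7/5 = 0.54 J/s.
0.54 > 0.2234, so adding mayflies raises the average — include it.

Yes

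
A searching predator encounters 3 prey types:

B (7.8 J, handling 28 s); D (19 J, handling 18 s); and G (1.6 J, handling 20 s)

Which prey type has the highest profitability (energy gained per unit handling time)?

D

Profitability E/h (J/s): B = 7.8/28 = 0.279, D = 19/18 = 1.06, G = 1.6/20 = 0.08.
Ranked: D > B > G.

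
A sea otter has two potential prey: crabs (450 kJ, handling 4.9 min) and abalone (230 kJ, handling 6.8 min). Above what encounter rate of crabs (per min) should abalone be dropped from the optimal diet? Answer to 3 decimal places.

0.119 per min

At the threshold, the rate on crabs alone equals the profitability of abalone: λ·450/(1 + λ·4.9) = 230/6.8 = 33.82.
Rearranging, λ(450 − 33.82×4.9) = 33.82, so λ = 33.82/284.3 = 0.119 per min.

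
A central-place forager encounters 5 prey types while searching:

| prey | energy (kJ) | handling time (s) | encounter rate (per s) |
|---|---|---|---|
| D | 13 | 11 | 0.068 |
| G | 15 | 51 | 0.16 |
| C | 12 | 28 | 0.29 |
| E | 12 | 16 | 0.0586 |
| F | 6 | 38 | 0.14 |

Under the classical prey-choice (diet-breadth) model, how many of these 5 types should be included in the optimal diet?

Profitabilities (E/h, kJ/s): D 1.18, E 0.75, C 0.429, G 0.294, F 0.158. Add prey in this order while the next type's profitability exceeds the intake rate on those already taken.
Rate on top 1: 0.5057. E: 0.75 > 0.5057 → include.
Rate on top 2: 0.591. C: 0.429 < 0.591 → exclude; stop.
Optimal diet: D, E — 2 of 5 types.

2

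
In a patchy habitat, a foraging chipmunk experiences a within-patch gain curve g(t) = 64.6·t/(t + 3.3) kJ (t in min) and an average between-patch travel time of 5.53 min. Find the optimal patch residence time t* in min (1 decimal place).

4.3 min

By the marginal value theorem, leave when the instantaneous gain rate g'(t) equals the habitat-wide average g(t)/(T + t).
g'(t) = 64.6·3.3/(t + 3.3)². Setting 64.6·3.3/(t+3.3)² = 64.6t/[(t+3.3)(5.53+t)] gives 3.3(5.53+t) = t(t+3.3), so t² = 3.3×5.53 = 18.25.
t* = √18.25 = 4.272 min.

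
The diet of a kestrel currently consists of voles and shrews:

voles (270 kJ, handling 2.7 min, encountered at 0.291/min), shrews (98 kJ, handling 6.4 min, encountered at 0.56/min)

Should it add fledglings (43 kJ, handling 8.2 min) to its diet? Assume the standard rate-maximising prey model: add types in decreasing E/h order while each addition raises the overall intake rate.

No

Current rate: (0.291×270 + 0.56×98)/(1 + 0.291×2.7 + 0.56×6.4) = 24.85 kJ/min.
Profitability of fledglings: 43/8.2 = 5.244 kJ/min.
Since 5.244 < R, time spent handling fledglings is better spent searching.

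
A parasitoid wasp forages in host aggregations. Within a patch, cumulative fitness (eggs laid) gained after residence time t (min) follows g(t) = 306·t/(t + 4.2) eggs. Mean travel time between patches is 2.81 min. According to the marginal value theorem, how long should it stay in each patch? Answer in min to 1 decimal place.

3.4 min

By the marginal value theorem, leave when the instantaneous gain rate g'(t) equals the habitat-wide average g(t)/(T + t).
g'(t) = 306·4.2/(t + 4.2)². Setting 306·4.2/(t+4.2)² = 306t/[(t+4.2)(2.81+t)] gives 4.2(2.81+t) = t(t+4.2), so t² = 4.2×2.81 = 11.8.
t* = √11.8 = 3.435 min.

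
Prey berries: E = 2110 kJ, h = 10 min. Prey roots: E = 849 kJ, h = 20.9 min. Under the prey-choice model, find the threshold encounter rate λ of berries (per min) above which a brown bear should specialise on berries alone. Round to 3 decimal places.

0.024 per min

The zero-one rule: include roots iff E₂/h₂ > λE₁/(1+λh₁). Equality gives the switch point.
λE₁h₂ = E₂ + λE₂h₁ ⇒ λ = E₂/(E₁h₂ − E₂h₁) = 849/(4.41e+04 − 8490) = 0.02384 per min.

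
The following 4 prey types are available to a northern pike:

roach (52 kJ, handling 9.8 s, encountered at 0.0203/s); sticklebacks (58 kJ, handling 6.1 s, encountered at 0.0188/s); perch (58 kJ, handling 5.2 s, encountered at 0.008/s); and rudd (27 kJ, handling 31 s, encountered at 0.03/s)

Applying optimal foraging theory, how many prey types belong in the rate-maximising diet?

Rank by E/h (kJ/s): perch 11.2, sticklebacks 9.51, roach 5.31, rudd 0.871. Include each in turn until the next type's E/h falls below the running intake rate.
Rate on top 1: 0.4455. sticklebacks: 9.51 > 0.4455 → include.
Rate on top 2: 1.344. roach: 5.31 > 1.344 → include.
Rate on top 3: 1.926. rudd: 0.871 < 1.926 → exclude; stop.
Optimal diet: perch, sticklebacks, roach — 3 of 4 types.

3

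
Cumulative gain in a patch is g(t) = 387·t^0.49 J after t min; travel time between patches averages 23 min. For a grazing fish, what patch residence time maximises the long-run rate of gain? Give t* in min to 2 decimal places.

22.10 min

Optimal t* satisfies g'(t*) = g(t*)/(T + t*).
g'(t) = 0.49·387·t^-0.51. Setting 0.49·387·t^-0.51 = 387·t^0.49/(23+t) gives 0.49(23+t) = t, so 0.51·t = 0.49×23.
t* = 0.49×23/0.51 = 22.1 min.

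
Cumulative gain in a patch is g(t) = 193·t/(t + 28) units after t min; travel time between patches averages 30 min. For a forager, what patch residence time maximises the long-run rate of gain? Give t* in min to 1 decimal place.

29.0 min

Maximise g(t)/(T+t): set derivative to zero → g'(t)(T+t) = g(t).
g'(t) = 193·28/(t + 28)². Setting 193·28/(t+28)² = 193t/[(t+28)(30+t)] gives 28(30+t) = t(t+28), so t² = 28×30 = 840.
t* = √840 = 28.98 min.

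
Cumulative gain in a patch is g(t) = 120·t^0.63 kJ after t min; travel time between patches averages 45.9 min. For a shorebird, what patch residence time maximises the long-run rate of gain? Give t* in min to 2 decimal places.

78.15 min

Maximise g(t)/(T+t): set derivative to zero → g'(t)(T+t) = g(t).
g'(t) = 0.63·120·t^-0.37. Setting 0.63·120·t^-0.37 = 120·t^0.63/(45.9+t) gives 0.63(45.9+t) = t, so 0.37·t = 0.63×45.9.
t* = 0.63×45.9/0.37 = 78.15 min.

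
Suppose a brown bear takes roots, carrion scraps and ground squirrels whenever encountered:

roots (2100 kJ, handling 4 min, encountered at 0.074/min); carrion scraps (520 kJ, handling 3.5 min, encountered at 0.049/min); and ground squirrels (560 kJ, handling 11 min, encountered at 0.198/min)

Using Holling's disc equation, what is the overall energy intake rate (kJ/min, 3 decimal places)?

Energy encountered per unit search time: 0.074×2100 + 0.049×520 + 0.198×560 = 291.8 kJ/min.
Handling time per unit search time: 0.074×4 + 0.049×3.5 + 0.198×11 = 2.645.
Rate = 291.8/(1 + 2.645) = 80.03 kJ/min.

80.033 kJ/min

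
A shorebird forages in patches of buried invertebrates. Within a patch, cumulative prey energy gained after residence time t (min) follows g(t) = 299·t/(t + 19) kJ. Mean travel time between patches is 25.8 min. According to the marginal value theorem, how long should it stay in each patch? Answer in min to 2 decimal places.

Maximise g(t)/(T+t): set derivative to zero → g'(t)(T+t) = g(t).
g'(t) = 299·19/(t + 19)². Setting 299·19/(t+19)² = 299t/[(t+19)(25.8+t)] gives 19(25.8+t) = t(t+19), so t² = 19×25.8 = 490.2.
t* = √490.2 = 22.14 min.

22.14 min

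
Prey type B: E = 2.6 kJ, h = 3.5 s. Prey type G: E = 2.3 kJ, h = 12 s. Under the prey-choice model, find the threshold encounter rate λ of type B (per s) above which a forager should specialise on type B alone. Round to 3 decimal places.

Drop type G once their profitability E₂/h₂ falls below the rate achievable on type B alone: E₂/h₂ = λE₁/(1 + λh₁).
Solve for λ: λE₁h₂ = E₂(1 + λh₁) → λ(E₁h₂ − E₂h₁) = E₂ → λ = E₂/(E₁h₂ − E₂h₁).
λ = 2.3/(2.6×12 − 2.3×3.5) = 2.3/23.15 = 0.09935 per s.

0.099 per s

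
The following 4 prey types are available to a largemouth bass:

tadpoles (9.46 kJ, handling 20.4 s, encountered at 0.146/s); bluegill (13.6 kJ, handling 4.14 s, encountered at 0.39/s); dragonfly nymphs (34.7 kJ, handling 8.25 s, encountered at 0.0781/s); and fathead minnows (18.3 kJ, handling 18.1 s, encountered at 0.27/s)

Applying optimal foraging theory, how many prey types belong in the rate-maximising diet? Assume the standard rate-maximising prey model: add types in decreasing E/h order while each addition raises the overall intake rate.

2

Rank by E/h (kJ/s): dragonfly nymphs 4.21, bluegill 3.29, fathead minnows 1.01, tadpoles 0.464. Include each in turn until the next type's E/h falls below the running intake rate.
Rate on top 1: 1.648. bluegill: 3.29 > 1.648 → include.
Rate on top 2: 2.459. fathead minnows: 1.01 < 2.459 → exclude; stop.
Optimal diet: dragonfly nymphs, bluegill — 2 of 4 types.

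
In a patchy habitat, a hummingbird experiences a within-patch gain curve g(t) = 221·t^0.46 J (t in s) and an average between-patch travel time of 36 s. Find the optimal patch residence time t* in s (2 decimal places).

Maximise g(t)/(T+t): set derivative to zero → g'(t)(T+t) = g(t).
g'(t) = 0.46·221·t^-0.54. Setting 0.46·221·t^-0.54 = 221·t^0.46/(36+t) gives 0.46(36+t) = t, so 0.54·t = 0.46×36.
t* = 0.46×36/0.54 = 30.67 s.

30.67 s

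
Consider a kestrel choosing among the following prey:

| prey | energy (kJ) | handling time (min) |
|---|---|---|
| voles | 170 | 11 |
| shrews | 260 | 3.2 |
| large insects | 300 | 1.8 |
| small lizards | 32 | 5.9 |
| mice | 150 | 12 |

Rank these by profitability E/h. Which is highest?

Profitability E/h (kJ/min): voles = 170/11 = 15.5, shrews = 260/3.2 = 81.2, large insects = 300/1.8 = 167, small lizards = 32/5.9 = 5.42, mice = 150/12 = 12.5.
Ranked: large insects > shrews > voles > mice > small lizards.

large insects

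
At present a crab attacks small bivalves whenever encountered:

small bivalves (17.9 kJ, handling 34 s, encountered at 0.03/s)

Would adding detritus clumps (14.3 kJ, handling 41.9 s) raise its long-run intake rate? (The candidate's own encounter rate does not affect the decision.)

On small bivalves alone, R = ΣλE/(1+Σλh) = 0.537/2.02 = 0.2658 kJ/s.
detritus clumps: E/h = 14.3/41.9 = 0.3413 kJ/s.
Since 0.3413 > R, including detritus clumps increases the long-run rate.

Yes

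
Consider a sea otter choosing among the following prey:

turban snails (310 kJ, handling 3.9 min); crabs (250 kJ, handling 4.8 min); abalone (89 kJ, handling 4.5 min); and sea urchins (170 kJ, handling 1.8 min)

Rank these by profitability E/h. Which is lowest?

In descending order of E/h:
sea urchins: 170/1.8 = 94.4 kJ/min
turban snails: 310/3.9 = 79.5 kJ/min
crabs: 250/4.8 = 52.1 kJ/min
abalone: 89/4.5 = 19.8 kJ/min

abalone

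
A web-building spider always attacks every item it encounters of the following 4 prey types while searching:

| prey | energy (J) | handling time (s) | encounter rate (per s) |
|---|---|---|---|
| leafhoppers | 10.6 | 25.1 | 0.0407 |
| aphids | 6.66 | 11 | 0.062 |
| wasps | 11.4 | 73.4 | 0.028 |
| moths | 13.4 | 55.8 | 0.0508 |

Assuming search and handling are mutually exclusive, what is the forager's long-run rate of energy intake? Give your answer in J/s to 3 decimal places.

0.243 J/s

Energy encountered per unit search time: 0.0407×10.6 + 0.062×6.66 + 0.028×11.4 + 0.0508×13.4 = 1.844 J/s.
Handling time per unit search time: 0.0407×25.1 + 0.062×11 + 0.028×73.4 + 0.0508×55.8 = 6.593.
Rate = 1.844/(1 + 6.593) = 0.2429 J/s.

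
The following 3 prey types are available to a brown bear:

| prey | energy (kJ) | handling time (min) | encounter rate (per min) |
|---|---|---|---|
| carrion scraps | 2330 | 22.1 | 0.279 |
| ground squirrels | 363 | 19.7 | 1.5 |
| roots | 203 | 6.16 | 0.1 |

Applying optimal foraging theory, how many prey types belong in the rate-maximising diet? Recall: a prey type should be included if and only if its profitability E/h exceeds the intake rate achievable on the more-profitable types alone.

1

Rank by E/h (kJ/min): carrion scraps 105, roots 33, ground squirrels 18.4. Include each in turn until the next type's E/h falls below the running intake rate.
Rate on top 1: 90.72. roots: 33 < 90.72 → exclude; stop.
Optimal diet: carrion scraps — 1 of 3 types.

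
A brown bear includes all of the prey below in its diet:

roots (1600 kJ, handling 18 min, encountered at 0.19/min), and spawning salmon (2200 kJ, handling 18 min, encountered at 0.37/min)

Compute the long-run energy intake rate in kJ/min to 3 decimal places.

100.903 kJ/min

R = Σλ_iE_i / (1 + Σλ_ih_i)
Numerator: 0.19×1600 + 0.37×2200 = 1118
Denominator: 1 + 0.19×18 + 0.37×18 = 11.08
R = 1118/11.08 = 100.9 kJ/min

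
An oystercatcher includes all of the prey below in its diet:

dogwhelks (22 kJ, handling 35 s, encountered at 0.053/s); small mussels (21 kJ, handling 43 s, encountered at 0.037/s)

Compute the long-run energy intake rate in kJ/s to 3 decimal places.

0.437 kJ/s

R = (0.053×22 + 0.037×21) / (1 + 0.053×35 + 0.037×43) = 1.943/4.446 = 0.437 kJ/s.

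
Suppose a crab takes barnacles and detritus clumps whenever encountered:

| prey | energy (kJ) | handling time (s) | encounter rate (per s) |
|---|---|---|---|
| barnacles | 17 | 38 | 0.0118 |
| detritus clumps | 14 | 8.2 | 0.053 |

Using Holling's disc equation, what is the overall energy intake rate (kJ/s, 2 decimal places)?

0.50 kJ/s

R = Σλ_iE_i / (1 + Σλ_ih_i)
Numerator: 0.0118×17 + 0.053×14 = 0.9426
Denominator: 1 + 0.0118×38 + 0.053×8.2 = 1.883
R = 0.9426/1.883 = 0.5006 kJ/s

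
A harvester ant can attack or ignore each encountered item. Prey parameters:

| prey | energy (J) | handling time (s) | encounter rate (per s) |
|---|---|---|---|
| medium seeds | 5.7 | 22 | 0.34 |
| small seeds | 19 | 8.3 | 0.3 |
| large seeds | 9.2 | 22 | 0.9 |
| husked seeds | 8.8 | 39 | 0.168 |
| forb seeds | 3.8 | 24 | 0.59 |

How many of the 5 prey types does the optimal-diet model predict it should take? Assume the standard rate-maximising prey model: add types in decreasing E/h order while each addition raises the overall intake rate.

E/h in descending order: small seeds 2.29, large seeds 0.418, medium seeds 0.259, husked seeds 0.226, forb seeds 0.158 J/s. The optimal diet is the largest prefix of this list for which every included type satisfies E_i/h_i > R on the types above it.
Rate on top 1: 1.633. large seeds: 0.418 < 1.633 → exclude; stop.
Optimal diet: small seeds — 1 of 5 types.

1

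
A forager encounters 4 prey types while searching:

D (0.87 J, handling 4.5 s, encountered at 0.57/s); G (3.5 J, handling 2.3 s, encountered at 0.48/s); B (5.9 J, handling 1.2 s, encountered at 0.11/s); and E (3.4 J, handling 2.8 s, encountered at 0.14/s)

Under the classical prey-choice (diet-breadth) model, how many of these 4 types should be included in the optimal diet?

3

E/h in descending order: B 4.92, G 1.52, E 1.21, D 0.193 J/s. The optimal diet is the largest prefix of this list for which every included type satisfies E_i/h_i > R on the types above it.
Rate on top 1: 0.5733. G: 1.52 > 0.5733 → include.
Rate on top 2: 1.042. E: 1.21 > 1.042 → include.
Rate on top 3: 1.067. D: 0.193 < 1.067 → exclude; stop.
Optimal diet: B, G, E — 3 of 4 types.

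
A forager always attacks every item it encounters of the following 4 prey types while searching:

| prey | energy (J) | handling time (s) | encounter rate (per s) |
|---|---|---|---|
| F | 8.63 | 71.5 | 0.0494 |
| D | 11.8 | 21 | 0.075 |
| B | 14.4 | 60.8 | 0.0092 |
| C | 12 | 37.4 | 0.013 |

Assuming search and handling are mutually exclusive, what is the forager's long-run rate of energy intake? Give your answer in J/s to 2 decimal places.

R = (0.0494×8.63 + 0.075×11.8 + 0.0092×14.4 + 0.013×12) / (1 + 0.0494×71.5 + 0.075×21 + 0.0092×60.8 + 0.013×37.4) = 1.6/7.153 = 0.2237 J/s.

0.22 J/s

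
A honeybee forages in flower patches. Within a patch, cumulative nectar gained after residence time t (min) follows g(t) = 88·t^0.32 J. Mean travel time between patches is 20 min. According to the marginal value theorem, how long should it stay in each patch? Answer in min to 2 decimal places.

Maximise g(t)/(T+t): set derivative to zero → g'(t)(T+t) = g(t).
g'(t) = 0.32·88·t^-0.68. Setting 0.32·88·t^-0.68 = 88·t^0.32/(20+t) gives 0.32(20+t) = t, so 0.68·t = 0.32×20.
t* = 0.32×20/0.68 = 9.412 min.

9.41 min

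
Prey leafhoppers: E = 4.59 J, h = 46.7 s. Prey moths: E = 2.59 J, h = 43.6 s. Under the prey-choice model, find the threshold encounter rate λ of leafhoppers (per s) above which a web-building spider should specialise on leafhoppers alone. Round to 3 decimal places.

At the threshold, the rate on leafhoppers alone equals the profitability of moths: λ·4.59/(1 + λ·46.7) = 2.59/43.6 = 0.0594.
Rearranging, λ(4.59 − 0.0594×46.7) = 0.0594, so λ = 0.0594/1.816 = 0.03271 per s.

0.033 per s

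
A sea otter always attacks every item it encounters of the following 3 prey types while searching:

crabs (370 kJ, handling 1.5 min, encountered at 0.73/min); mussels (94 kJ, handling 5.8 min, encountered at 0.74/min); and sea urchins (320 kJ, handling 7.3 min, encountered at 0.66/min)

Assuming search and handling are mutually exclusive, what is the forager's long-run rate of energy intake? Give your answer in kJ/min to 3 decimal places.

49.162 kJ/min

Energy encountered per unit search time: 0.73×370 + 0.74×94 + 0.66×320 = 550.9 kJ/min.
Handling time per unit search time: 0.73×1.5 + 0.74×5.8 + 0.66×7.3 = 10.21.
Rate = 550.9/(1 + 10.21) = 49.16 kJ/min.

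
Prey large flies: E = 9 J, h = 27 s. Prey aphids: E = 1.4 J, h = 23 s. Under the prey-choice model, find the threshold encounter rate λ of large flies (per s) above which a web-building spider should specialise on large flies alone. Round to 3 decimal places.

0.008 per s

The zero-one rule: include aphids iff E₂/h₂ > λE₁/(1+λh₁). Equality gives the switch point.
λE₁h₂ = E₂ + λE₂h₁ ⇒ λ = E₂/(E₁h₂ − E₂h₁) = 1.4/(207 − 37.8) = 0.008274 per s.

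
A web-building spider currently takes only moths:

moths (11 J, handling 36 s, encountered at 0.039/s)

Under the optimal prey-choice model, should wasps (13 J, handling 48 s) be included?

On moths alone, R = ΣλE/(1+Σλh) = 0.429/2.404 = 0.1785 J/s.
wasps: E/h = 13/48 = 0.2708 J/s.
Since 0.2708 > R, including wasps increases the long-run rate.

Yes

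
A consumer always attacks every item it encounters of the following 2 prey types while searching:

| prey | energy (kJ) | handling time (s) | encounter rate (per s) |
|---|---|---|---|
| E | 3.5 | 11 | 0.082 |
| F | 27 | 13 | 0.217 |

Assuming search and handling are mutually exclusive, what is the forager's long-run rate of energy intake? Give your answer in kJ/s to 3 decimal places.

R = (0.082×3.5 + 0.217×27) / (1 + 0.082×11 + 0.217×13) = 6.146/4.723 = 1.301 kJ/s.

1.301 kJ/s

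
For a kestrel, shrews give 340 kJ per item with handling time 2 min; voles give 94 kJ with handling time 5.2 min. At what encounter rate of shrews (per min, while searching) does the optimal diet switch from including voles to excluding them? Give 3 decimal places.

The zero-one rule: include voles iff E₂/h₂ > λE₁/(1+λh₁). Equality gives the switch point.
λE₁h₂ = E₂ + λE₂h₁ ⇒ λ = E₂/(E₁h₂ − E₂h₁) = 94/(1768 − 188) = 0.05949 per min.

0.059 per min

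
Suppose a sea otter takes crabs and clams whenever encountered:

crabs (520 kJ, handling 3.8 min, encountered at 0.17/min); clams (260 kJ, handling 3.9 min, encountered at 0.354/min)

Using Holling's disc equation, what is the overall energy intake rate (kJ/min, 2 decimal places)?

Energy encountered per unit search time: 0.17×520 + 0.354×260 = 180.4 kJ/min.
Handling time per unit search time: 0.17×3.8 + 0.354×3.9 = 2.027.
Rate = 180.4/(1 + 2.027) = 59.62 kJ/min.

59.62 kJ/min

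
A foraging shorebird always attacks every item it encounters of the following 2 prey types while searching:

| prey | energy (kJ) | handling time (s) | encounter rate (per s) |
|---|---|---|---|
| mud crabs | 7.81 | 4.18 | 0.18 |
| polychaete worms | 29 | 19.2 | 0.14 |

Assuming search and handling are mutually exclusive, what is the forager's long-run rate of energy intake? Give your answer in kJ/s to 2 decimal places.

1.23 kJ/s

R = Σλ_iE_i / (1 + Σλ_ih_i)
Numerator: 0.18×7.81 + 0.14×29 = 5.466
Denominator: 1 + 0.18×4.18 + 0.14×19.2 = 4.44
R = 5.466/4.44 = 1.231 kJ/s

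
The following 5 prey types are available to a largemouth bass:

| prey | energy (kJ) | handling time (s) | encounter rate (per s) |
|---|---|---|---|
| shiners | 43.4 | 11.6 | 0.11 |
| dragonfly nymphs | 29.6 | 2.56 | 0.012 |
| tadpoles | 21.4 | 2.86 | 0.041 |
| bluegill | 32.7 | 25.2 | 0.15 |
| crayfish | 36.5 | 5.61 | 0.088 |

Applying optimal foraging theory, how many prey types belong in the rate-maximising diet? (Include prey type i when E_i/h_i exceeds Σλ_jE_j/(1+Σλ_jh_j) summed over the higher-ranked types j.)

Profitabilities (E/h, kJ/s): dragonfly nymphs 11.6, tadpoles 7.48, crayfish 6.51, shiners 3.74, bluegill 1.3. Add prey in this order while the next type's profitability exceeds the intake rate on those already taken.
Rate on top 1: 0.3446. tadpoles: 7.48 > 0.3446 → include.
Rate on top 2: 1.074. crayfish: 6.51 > 1.074 → include.
Rate on top 3: 2.707. shiners: 3.74 > 2.707 → include.
Rate on top 4: 3.16. bluegill: 1.3 < 3.16 → exclude; stop.
Optimal diet: dragonfly nymphs, tadpoles, crayfish, shiners — 4 of 5 types.

4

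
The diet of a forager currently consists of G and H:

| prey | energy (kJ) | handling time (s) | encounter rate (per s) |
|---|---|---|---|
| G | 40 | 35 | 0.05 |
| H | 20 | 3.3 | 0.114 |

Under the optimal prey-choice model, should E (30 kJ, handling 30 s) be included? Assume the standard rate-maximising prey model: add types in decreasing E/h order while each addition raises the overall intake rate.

No

Intake rate on the current diet: R = (0.05×40 + 0.114×20) / (1 + 0.05×35 + 0.114×3.3) = 4.28/3.126 = 1.369 kJ/s.
E: E/h = 30/30 = 1 kJ/s.
1 < 1.369, so adding E would lower the average — exclude it.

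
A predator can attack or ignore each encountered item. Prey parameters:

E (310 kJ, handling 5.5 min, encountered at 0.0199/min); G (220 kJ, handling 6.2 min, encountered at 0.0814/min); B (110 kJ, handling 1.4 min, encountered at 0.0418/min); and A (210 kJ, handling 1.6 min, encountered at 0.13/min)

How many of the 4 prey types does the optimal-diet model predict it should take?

Profitabilities (E/h, kJ/min): A 131, B 78.6, E 56.4, G 35.5. Add prey in this order while the next type's profitability exceeds the intake rate on those already taken.
Rate on top 1: 22.6. B: 78.6 > 22.6 → include.
Rate on top 2: 25.19. E: 56.4 > 25.19 → include.
Rate on top 3: 27.67. G: 35.5 > 27.67 → include.
Optimal diet: A, B, E, G — 4 of 4 types.

4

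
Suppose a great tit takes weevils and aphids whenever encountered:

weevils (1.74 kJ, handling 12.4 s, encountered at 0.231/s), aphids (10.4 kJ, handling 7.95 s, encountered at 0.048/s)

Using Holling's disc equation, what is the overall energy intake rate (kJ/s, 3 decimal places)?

R = Σλ_iE_i / (1 + Σλ_ih_i)
Numerator: 0.231×1.74 + 0.048×10.4 = 0.9011
Denominator: 1 + 0.231×12.4 + 0.048×7.95 = 4.246
R = 0.9011/4.246 = 0.2122 kJ/s

0.212 kJ/s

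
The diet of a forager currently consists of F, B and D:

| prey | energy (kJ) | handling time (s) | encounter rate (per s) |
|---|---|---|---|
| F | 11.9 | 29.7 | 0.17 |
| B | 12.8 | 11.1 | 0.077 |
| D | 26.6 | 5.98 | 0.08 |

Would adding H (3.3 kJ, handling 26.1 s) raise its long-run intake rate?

No

Intake rate on the current diet: R = (0.17×11.9 + 0.077×12.8 + 0.08×26.6) / (1 + 0.17×29.7 + 0.077×11.1 + 0.08×5.98) = 5.137/7.382 = 0.6958 kJ/s.
H: E/h = 3.3/26.1 = 0.1264 kJ/s.
Since 0.1264 < R, time spent handling H is better spent searching.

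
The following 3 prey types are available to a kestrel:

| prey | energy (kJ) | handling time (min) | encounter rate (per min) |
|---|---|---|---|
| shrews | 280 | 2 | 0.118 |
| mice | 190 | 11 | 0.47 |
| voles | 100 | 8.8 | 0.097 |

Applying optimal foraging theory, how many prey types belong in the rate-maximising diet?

1

Rank by E/h (kJ/min): shrews 140, mice 17.3, voles 11.4. Include each in turn until the next type's E/h falls below the running intake rate.
Rate on top 1: 26.73. mice: 17.3 < 26.73 → exclude; stop.
Optimal diet: shrews — 1 of 3 types.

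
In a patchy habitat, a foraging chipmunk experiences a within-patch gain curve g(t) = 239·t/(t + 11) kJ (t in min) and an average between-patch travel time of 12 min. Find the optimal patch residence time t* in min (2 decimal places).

11.49 min

Optimal t* satisfies g'(t*) = g(t*)/(T + t*).
g'(t) = 239·11/(t + 11)². Setting 239·11/(t+11)² = 239t/[(t+11)(12+t)] gives 11(12+t) = t(t+11), so t² = 11×12 = 132.
t* = √132 = 11.49 min.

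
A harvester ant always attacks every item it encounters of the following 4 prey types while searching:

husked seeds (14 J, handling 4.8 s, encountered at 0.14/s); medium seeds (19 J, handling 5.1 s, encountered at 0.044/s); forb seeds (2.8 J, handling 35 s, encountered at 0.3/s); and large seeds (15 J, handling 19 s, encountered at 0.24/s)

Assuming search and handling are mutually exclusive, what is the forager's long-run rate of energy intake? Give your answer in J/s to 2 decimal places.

Energy encountered per unit search time: 0.14×14 + 0.044×19 + 0.3×2.8 + 0.24×15 = 7.236 J/s.
Handling time per unit search time: 0.14×4.8 + 0.044×5.1 + 0.3×35 + 0.24×19 = 15.96.
Rate = 7.236/(1 + 15.96) = 0.4267 J/s.

0.43 J/s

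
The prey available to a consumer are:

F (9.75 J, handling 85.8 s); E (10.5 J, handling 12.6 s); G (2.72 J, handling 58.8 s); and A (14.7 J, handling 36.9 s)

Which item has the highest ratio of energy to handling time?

Profitability E/h (J/s): F = 9.75/85.8 = 0.114, E = 10.5/12.6 = 0.833, G = 2.72/58.8 = 0.0463, A = 14.7/36.9 = 0.398.
Ranked: E > A > F > G.

E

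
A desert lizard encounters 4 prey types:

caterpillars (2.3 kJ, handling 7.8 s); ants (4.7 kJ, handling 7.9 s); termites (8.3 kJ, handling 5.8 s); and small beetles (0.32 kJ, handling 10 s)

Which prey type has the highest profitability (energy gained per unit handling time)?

termites

Profitability E/h (kJ/s): caterpillars = 2.3/7.8 = 0.295, ants = 4.7/7.9 = 0.595, termites = 8.3/5.8 = 1.43, small beetles = 0.32/10 = 0.032.
Ranked: termites > ants > caterpillars > small beetles.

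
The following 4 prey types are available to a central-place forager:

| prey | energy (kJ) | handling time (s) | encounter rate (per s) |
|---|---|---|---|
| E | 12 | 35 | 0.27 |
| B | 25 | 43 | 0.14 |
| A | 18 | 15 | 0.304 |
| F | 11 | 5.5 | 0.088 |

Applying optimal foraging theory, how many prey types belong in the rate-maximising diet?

2

Rank by E/h (kJ/s): F 2, A 1.2, B 0.581, E 0.343. Include each in turn until the next type's E/h falls below the running intake rate.
Rate on top 1: 0.6523. A: 1.2 > 0.6523 → include.
Rate on top 2: 1.066. B: 0.581 < 1.066 → exclude; stop.
Optimal diet: F, A — 2 of 4 types.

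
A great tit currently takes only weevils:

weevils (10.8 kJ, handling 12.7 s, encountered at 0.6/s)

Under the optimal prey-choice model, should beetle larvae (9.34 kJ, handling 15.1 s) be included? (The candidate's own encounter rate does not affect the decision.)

No

Current rate: (0.6×10.8)/(1 + 0.6×12.7) = 0.7517 kJ/s.
Profitability of beetle larvae: 9.34/15.1 = 0.6185 kJ/s.
Since 0.6185 < R, time spent handling beetle larvae is better spent searching.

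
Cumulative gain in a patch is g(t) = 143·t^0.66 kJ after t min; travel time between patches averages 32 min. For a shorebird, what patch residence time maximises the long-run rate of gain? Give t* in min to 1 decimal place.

62.1 min

By the marginal value theorem, leave when the instantaneous gain rate g'(t) equals the habitat-wide average g(t)/(T + t).
g'(t) = 0.66·143·t^-0.34. Setting 0.66·143·t^-0.34 = 143·t^0.66/(32+t) gives 0.66(32+t) = t, so 0.34·t = 0.66×32.
t* = 0.66×32/0.34 = 62.12 min.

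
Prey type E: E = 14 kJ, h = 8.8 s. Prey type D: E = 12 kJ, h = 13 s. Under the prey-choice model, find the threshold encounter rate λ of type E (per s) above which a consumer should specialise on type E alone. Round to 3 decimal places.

0.157 per s

At the threshold, the rate on type E alone equals the profitability of type D: λ·14/(1 + λ·8.8) = 12/13 = 0.9231.
Rearranging, λ(14 − 0.9231×8.8) = 0.9231, so λ = 0.9231/5.877 = 0.1571 per s.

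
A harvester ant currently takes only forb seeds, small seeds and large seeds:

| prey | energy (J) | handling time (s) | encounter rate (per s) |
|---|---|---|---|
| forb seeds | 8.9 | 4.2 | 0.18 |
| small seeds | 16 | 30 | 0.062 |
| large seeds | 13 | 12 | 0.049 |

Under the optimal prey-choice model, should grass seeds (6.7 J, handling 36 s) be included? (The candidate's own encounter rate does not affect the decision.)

On forb seeds, small seeds and large seeds alone, R = ΣλE/(1+Σλh) = 3.231/4.204 = 0.7686 J/s.
grass seeds: E/h = 6.7/36 = 0.1861 J/s.
0.1861 < 0.7686, so adding grass seeds would lower the average — exclude it.

No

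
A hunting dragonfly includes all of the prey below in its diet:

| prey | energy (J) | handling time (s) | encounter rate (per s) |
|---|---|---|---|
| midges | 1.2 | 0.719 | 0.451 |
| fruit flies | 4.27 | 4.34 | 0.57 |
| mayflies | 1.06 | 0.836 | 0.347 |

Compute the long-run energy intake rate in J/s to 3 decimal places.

R = Σλ_iE_i / (1 + Σλ_ih_i)
Numerator: 0.451×1.2 + 0.57×4.27 + 0.347×1.06 = 3.343
Denominator: 1 + 0.451×0.719 + 0.57×4.34 + 0.347×0.836 = 4.088
R = 3.343/4.088 = 0.8177 J/s

0.818 J/s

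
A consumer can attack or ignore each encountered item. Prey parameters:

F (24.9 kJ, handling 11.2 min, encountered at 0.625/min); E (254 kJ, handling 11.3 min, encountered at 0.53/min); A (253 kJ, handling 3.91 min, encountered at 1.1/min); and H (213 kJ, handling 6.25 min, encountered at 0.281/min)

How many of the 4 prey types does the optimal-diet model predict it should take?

1

Rank by E/h (kJ/min): A 64.7, H 34.1, E 22.5, F 2.22. Include each in turn until the next type's E/h falls below the running intake rate.
Rate on top 1: 52.5. H: 34.1 < 52.5 → exclude; stop.
Optimal diet: A — 1 of 4 types.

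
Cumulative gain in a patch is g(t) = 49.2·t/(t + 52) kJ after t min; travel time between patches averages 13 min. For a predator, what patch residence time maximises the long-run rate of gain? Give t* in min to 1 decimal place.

Maximise g(t)/(T+t): set derivative to zero → g'(t)(T+t) = g(t).
g'(t) = 49.2·52/(t + 52)². Setting 49.2·52/(t+52)² = 49.2t/[(t+52)(13+t)] gives 52(13+t) = t(t+52), so t² = 52×13 = 676.
t* = √676 = 26 min.

26.0 min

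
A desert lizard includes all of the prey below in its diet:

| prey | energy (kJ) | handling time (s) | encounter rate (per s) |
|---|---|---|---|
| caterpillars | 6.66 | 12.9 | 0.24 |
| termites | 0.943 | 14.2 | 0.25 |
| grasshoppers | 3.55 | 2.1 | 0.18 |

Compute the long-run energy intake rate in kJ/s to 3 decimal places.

0.308 kJ/s

R = Σλ_iE_i / (1 + Σλ_ih_i)
Numerator: 0.24×6.66 + 0.25×0.943 + 0.18×3.55 = 2.473
Denominator: 1 + 0.24×12.9 + 0.25×14.2 + 0.18×2.1 = 8.024
R = 2.473/8.024 = 0.3082 kJ/s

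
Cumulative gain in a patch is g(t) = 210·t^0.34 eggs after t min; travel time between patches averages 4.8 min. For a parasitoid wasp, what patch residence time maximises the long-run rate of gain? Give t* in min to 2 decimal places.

Optimal t* satisfies g'(t*) = g(t*)/(T + t*).
g'(t) = 0.34·210·t^-0.66. Setting 0.34·210·t^-0.66 = 210·t^0.34/(4.8+t) gives 0.34(4.8+t) = t, so 0.66·t = 0.34×4.8.
t* = 0.34×4.8/0.66 = 2.473 min.

2.47 min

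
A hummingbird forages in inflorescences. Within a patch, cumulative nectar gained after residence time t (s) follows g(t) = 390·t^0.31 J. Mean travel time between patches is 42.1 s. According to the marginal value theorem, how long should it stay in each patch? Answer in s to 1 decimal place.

By the marginal value theorem, leave when the instantaneous gain rate g'(t) equals the habitat-wide average g(t)/(T + t).
g'(t) = 0.31·390·t^-0.69. Setting 0.31·390·t^-0.69 = 390·t^0.31/(42.1+t) gives 0.31(42.1+t) = t, so 0.69·t = 0.31×42.1.
t* = 0.31×42.1/0.69 = 18.91 s.

18.9 s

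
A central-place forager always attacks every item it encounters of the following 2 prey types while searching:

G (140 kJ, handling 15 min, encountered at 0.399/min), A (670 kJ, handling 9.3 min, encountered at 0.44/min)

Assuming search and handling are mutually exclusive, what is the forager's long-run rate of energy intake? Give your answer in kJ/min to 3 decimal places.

31.657 kJ/min

R = (0.399×140 + 0.44×670) / (1 + 0.399×15 + 0.44×9.3) = 350.7/11.08 = 31.66 kJ/min.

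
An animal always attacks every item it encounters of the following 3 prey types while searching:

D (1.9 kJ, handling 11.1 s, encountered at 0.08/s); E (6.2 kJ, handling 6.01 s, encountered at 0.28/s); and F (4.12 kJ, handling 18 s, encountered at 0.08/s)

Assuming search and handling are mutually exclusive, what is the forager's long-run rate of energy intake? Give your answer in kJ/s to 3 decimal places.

R = Σλ_iE_i / (1 + Σλ_ih_i)
Numerator: 0.08×1.9 + 0.28×6.2 + 0.08×4.12 = 2.218
Denominator: 1 + 0.08×11.1 + 0.28×6.01 + 0.08×18 = 5.011
R = 2.218/5.011 = 0.4426 kJ/s

0.443 kJ/s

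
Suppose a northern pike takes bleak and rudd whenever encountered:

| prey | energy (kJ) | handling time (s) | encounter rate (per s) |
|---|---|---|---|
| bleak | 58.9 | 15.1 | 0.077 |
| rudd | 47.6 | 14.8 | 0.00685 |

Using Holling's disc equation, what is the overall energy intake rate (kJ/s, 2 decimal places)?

Energy encountered per unit search time: 0.077×58.9 + 0.00685×47.6 = 4.861 kJ/s.
Handling time per unit search time: 0.077×15.1 + 0.00685×14.8 = 1.264.
Rate = 4.861/(1 + 1.264) = 2.147 kJ/s.

2.15 kJ/s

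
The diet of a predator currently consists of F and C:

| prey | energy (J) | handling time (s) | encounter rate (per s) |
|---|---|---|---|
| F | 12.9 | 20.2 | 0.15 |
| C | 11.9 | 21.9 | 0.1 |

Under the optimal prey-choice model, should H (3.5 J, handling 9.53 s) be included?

No

Intake rate on the current diet: R = (0.15×12.9 + 0.1×11.9) / (1 + 0.15×20.2 + 0.1×21.9) = 3.125/6.22 = 0.5024 J/s.
Profitability of H: 3.5/9.53 = 0.3673 J/s.
0.3673 < 0.5024, so adding H would lower the average — exclude it.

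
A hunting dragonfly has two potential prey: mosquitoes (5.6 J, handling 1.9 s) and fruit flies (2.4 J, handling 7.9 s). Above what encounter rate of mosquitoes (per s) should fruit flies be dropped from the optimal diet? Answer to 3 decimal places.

At the threshold, the rate on mosquitoes alone equals the profitability of fruit flies: λ·5.6/(1 + λ·1.9) = 2.4/7.9 = 0.3038.
Rearranging, λ(5.6 − 0.3038×1.9) = 0.3038, so λ = 0.3038/5.023 = 0.06048 per s.

0.060 per s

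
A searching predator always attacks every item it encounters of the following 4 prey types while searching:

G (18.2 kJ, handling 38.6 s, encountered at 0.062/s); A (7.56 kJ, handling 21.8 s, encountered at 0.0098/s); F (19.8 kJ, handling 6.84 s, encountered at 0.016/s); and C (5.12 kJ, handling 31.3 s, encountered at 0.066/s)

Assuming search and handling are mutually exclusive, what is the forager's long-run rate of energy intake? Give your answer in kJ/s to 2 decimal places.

0.32 kJ/s

R = (0.062×18.2 + 0.0098×7.56 + 0.016×19.8 + 0.066×5.12) / (1 + 0.062×38.6 + 0.0098×21.8 + 0.016×6.84 + 0.066×31.3) = 1.857/5.782 = 0.3212 kJ/s.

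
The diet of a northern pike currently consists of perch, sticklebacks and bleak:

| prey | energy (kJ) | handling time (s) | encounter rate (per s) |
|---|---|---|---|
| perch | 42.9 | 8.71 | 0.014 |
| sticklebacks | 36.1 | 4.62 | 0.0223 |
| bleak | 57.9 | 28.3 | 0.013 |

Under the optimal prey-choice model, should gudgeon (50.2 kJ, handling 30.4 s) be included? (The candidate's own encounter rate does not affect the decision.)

On perch, sticklebacks and bleak alone, R = ΣλE/(1+Σλh) = 2.158/1.593 = 1.355 kJ/s.
Profitability of gudgeon: 50.2/30.4 = 1.651 kJ/s.
Since 1.651 > R, including gudgeon increases the long-run rate.

Yes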